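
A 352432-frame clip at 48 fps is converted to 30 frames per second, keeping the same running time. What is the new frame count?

Frames at target rate = 352432 × (30) / (48) = 220270.

220270 frames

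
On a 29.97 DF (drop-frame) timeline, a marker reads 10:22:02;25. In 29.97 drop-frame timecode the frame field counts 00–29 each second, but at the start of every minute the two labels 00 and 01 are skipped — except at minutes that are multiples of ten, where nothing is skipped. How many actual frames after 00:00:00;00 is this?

1118565

Complete 10-minute blocks: 62, each 17982 frames → 1114884.
Remaining 2 whole minutes in the current block: 1800 + 1 × 1798 = 3598 frames.
Within the current minute: 2 × 30 + 25 − 2 = 83 (labels ;00/;01 skipped at this minute). Total = 1114884 + 3598 + 83 = 1118565.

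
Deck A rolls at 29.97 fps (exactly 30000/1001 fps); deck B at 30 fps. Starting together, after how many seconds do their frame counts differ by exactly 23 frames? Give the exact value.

The gap grows by |30 − 30000/1001| = 30/1001 frames per second.
Time for a 23-frame gap: 23 ÷ (30/1001) = 23023/30 s.

23023/30 seconds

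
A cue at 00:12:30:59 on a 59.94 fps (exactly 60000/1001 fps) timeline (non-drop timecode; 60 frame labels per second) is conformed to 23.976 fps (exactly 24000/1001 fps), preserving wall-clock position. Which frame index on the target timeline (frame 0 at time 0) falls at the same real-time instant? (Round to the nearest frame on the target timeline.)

frame 18024

Source frame index: (0×3600 + 12×60 + 30) × 60 + 59 = 45059.
Real time: 45059 / (60000/1001) = 45104059/60000 s.
Target frame: (45104059/60000) × (24000/1001) = 90118/5 ≈ 18023.600 → 18024.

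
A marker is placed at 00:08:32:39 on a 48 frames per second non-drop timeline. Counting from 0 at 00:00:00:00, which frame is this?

frame 24615

Total seconds to the label: (0 × 3600 + 8 × 60 + 32) = 512.
Frame index = 512 × 48 + 39 = 24615.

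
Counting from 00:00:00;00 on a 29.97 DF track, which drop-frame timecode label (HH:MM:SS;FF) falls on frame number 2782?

00:01:32;24

Ten DF minutes hold 17982 frames, so frame 2782 lies in block 0 (frames 0–17981) with 2782 frames into that block.
The block's first minute is 1800 frames and the rest 1798 each; 2782 frames reaches minute 1, so 0 × 18 + 1 × 2 = 2 labels have been skipped so far.
Adding those back, label number 2782 + 2 = 2784 at 30 labels/s is 92 s + 24 f = 0 h 1 min 32 s frame 24, i.e. 00:01:32;24.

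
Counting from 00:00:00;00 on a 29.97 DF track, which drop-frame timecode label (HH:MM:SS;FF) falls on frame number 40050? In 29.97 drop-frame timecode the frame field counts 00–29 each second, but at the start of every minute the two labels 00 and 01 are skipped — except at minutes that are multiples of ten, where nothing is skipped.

Each 10-minute DF block holds 10 × 60 × 30 − 9 × 2 = 17982 frames. 40050 ÷ 17982 → 2 full blocks, remainder 4086.
Within the partial block the first minute is 1800 frames and each further minute 1798, so 2 further minute boundaries passed. Total skipped labels = 18 × 2 + 2 × 2 = 40.
Non-drop label index = 40050 + 40 = 40090; at 30 labels/s that is 00:22:16:10, i.e. DF 00:22:16;10.

00:22:16;10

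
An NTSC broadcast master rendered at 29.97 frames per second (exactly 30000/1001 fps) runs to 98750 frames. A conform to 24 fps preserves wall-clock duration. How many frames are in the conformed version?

Target frames = source frames × (target rate / source rate) = 98750 × (24)/(30000/1001) = 98750 × 1001/1250 = 79079.

79079 frames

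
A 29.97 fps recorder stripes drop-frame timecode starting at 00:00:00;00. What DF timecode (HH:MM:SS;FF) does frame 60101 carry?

00:33:25;11

Ten DF minutes hold 17982 frames, so frame 60101 lies in block 3 (frames 53946–71927) with 6155 frames into that block.
The block's first minute is 1800 frames and the rest 1798 each; 6155 frames reaches minute 3, so 3 × 18 + 3 × 2 = 60 labels have been skipped so far.
Adding those back, label number 60101 + 60 = 60161 at 30 labels/s is 2005 s + 11 f = 0 h 33 min 25 s frame 11, i.e. 00:33:25;11.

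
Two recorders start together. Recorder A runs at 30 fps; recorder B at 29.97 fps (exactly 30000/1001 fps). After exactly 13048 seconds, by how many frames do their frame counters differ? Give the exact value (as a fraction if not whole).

55920/143 frames

A emits 30 × 13048 = 391440 frames; B emits 30000/1001 × 13048 = 55920000/143.
Difference = 55920/143 frames (≈ 391.0490); B is behind A.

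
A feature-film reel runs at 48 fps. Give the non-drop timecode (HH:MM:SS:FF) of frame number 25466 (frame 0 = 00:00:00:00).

25466 ÷ 48 = 530 full seconds, remainder 26 frames.
530 s = 0 h 8 min 50 s.
Timecode: 00:08:50:26.

00:08:50:26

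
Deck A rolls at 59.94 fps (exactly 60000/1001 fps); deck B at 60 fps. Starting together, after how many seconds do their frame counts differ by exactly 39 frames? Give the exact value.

The gap grows by |60 − 60000/1001| = 60/1001 frames per second.
Time for a 39-frame gap: 39 ÷ (60/1001) = 650.65 s.

650.65 seconds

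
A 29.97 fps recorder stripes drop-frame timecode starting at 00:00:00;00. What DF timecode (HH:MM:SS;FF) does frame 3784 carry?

Ten DF minutes hold 17982 frames, so frame 3784 lies in block 0 (frames 0–17981) with 3784 frames into that block.
The block's first minute is 1800 frames and the rest 1798 each; 3784 frames reaches minute 2, so 0 × 18 + 2 × 2 = 4 labels have been skipped so far.
Adding those back, label number 3784 + 4 = 3788 at 30 labels/s is 126 s + 8 f = 0 h 2 min 6 s frame 8, i.e. 00:02:06;08.

00:02:06;08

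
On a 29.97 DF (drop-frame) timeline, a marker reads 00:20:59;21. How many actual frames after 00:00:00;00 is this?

Complete 10-minute blocks: 2, each 17982 frames → 35964.
Remaining 0 whole minutes in the current block: 0 frames.
Within the current minute: 59 × 30 + 21 = 1791. Total = 35964 + 0 + 1791 = 37755.

37755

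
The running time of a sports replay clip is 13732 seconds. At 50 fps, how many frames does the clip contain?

686600 frames

Frames = 13732 × 50 = 686600.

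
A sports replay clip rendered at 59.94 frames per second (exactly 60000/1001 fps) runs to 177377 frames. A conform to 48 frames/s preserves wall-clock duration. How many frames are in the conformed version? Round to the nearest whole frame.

142044 frames

Frames at target rate = 177377 × (48) / (60000/1001) = 177554377/1250 ≈ 142043.502.
Nearest whole frame: 142044.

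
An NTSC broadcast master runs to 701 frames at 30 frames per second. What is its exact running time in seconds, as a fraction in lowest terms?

701/30 seconds

Running time = 701 ÷ (30) = 701 × 1/30 = 701/30 s.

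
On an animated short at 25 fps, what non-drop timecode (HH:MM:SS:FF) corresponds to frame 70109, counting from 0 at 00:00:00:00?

70109 ÷ 25 = 2804 full seconds, remainder 9 frames.
2804 s = 0 h 46 min 44 s.
Timecode: 00:46:44:09.

00:46:44:09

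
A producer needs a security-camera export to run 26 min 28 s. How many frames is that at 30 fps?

47640 frames

26 min 28 s = 1588 s.
Frames = 1588 × 30 = 47640.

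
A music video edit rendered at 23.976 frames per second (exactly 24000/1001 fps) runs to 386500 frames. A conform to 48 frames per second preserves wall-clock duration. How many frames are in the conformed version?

Target frames = source frames × (target rate / source rate) = 386500 × (48)/(24000/1001) = 386500 × 1001/500 = 773773.

773773 frames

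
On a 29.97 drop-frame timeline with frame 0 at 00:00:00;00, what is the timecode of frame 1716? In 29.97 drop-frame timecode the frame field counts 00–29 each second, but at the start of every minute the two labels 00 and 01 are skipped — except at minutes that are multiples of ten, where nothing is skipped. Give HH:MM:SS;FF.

Each 10-minute DF block holds 10 × 60 × 30 − 9 × 2 = 17982 frames. 1716 ÷ 17982 → 0 full blocks, remainder 1716.
Within the partial block the first minute is 1800 frames and each further minute 1798, so 0 further minute boundaries passed. Total skipped labels = 18 × 0 + 2 × 0 = 0.
Non-drop label index = 1716 + 0 = 1716; at 30 labels/s that is 00:00:57:06, i.e. DF 00:00:57;06.

00:00:57;06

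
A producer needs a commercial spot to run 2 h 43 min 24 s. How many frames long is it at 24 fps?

2 h 43 min 24 s = 9804 s.
Frames = 9804 × 24 = 235296.

235296 frames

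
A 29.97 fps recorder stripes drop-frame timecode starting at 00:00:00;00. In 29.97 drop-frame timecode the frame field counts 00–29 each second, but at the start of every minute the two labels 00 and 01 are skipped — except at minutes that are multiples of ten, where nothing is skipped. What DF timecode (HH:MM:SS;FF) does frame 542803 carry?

05:01:51;15

Each 10-minute DF block holds 10 × 60 × 30 − 9 × 2 = 17982 frames. 542803 ÷ 17982 → 30 full blocks, remainder 3343.
Within the partial block the first minute is 1800 frames and each further minute 1798, so 1 further minute boundary passed. Total skipped labels = 18 × 30 + 2 × 1 = 542.
Non-drop label index = 542803 + 542 = 543345; at 30 labels/s that is 05:01:51:15, i.e. DF 05:01:51;15.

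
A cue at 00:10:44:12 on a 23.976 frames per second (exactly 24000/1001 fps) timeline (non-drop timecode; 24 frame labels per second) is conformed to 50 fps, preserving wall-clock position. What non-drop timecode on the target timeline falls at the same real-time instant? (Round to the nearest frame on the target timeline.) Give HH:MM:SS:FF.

00:10:45:07

Source frame index: (0×3600 + 10×60 + 44) × 24 + 12 = 15468.
Real time: 15468 / (24000/1001) = 1290289/2000 s.
Target frame: (1290289/2000) × (50) = 1290289/40 ≈ 32257.225 → 32257.
At 50 labels/s: frame 32257 → 00:10:45:07.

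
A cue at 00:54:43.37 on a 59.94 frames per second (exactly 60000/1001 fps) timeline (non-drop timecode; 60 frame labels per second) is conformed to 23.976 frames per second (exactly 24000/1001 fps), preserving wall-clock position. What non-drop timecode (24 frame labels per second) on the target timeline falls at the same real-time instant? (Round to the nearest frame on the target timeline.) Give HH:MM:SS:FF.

00:54:43:15

Source frame index: (0×3600 + 54×60 + 43) × 60 + 37 = 197017.
Real time: 197017 / (60000/1001) = 197214017/60000 s.
Target frame: (197214017/60000) × (24000/1001) = 394034/5 ≈ 78806.800 → 78807.
At 24 labels/s: frame 78807 → 00:54:43:15.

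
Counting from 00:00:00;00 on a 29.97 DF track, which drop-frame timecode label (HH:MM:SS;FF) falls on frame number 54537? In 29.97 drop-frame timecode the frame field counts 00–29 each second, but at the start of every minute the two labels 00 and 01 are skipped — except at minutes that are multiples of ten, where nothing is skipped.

Ten DF minutes hold 17982 frames, so frame 54537 lies in block 3 (frames 53946–71927) with 591 frames into that block.
The block's first minute is 1800 frames and the rest 1798 each; 591 frames reaches minute 0, so 3 × 18 + 0 × 2 = 54 labels have been skipped so far.
Adding those back, label number 54537 + 54 = 54591 at 30 labels/s is 1819 s + 21 f = 0 h 30 min 19 s frame 21, i.e. 00:30:19;21.

00:30:19;21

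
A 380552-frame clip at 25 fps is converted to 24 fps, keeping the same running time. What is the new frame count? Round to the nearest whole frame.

365330 frames

Frames at target rate = 380552 × (24) / (25) = 9133248/25 ≈ 365329.920.
Nearest whole frame: 365330.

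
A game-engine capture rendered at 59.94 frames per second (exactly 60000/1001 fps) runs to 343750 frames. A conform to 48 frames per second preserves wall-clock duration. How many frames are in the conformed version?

275275 frames

Target frames = source frames × (target rate / source rate) = 343750 × (48)/(60000/1001) = 343750 × 1001/1250 = 275275.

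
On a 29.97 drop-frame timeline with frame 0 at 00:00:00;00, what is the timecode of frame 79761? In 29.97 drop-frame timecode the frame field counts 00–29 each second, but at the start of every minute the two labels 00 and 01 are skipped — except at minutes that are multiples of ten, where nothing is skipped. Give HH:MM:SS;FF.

00:44:21;11

Each 10-minute DF block holds 10 × 60 × 30 − 9 × 2 = 17982 frames. 79761 ÷ 17982 → 4 full blocks, remainder 7833.
Within the partial block the first minute is 1800 frames and each further minute 1798, so 4 further minute boundaries passed. Total skipped labels = 18 × 4 + 2 × 4 = 80.
Non-drop label index = 79761 + 80 = 79841; at 30 labels/s that is 00:44:21:11, i.e. DF 00:44:21;11.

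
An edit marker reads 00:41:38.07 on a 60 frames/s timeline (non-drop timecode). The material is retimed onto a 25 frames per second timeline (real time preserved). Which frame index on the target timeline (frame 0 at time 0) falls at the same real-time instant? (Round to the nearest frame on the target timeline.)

Source frame index: (0×3600 + 41×60 + 38) × 60 + 7 = 149887.
Real time: 149887 / (60) = 149887/60 s.
Target frame: (149887/60) × (25) = 749435/12 ≈ 62452.917 → 62453.

frame 62453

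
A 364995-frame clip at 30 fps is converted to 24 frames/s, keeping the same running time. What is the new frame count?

Target frames = source frames × (target rate / source rate) = 364995 × (24)/(30) = 364995 × 4/5 = 291996.

291996 frames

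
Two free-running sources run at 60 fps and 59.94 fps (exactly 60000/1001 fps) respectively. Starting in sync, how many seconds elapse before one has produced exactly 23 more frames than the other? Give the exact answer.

The gap grows by |60000/1001 − 60| = 60/1001 frames per second.
Time for a 23-frame gap: 23 ÷ (60/1001) = 23023/60 s.

23023/60 seconds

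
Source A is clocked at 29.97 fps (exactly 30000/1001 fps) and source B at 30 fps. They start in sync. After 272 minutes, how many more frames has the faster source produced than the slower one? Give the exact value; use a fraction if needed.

489600/1001 frames

272 min = 16320 s.
A emits 30000/1001 × 16320 = 489600000/1001 frames; B emits 30 × 16320 = 489600.
Difference = 489600/1001 frames (≈ 489.1109); B is ahead of A.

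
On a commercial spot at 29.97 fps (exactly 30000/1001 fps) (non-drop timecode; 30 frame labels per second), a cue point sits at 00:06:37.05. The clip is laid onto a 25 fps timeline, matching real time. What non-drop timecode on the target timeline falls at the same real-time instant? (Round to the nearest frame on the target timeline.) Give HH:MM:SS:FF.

00:06:37:14

Source frame index: (0×3600 + 6×60 + 37) × 30 + 5 = 11915.
Real time: 11915 / (30000/1001) = 2385383/6000 s.
Target frame: (2385383/6000) × (25) = 2385383/240 ≈ 9939.096 → 9939.
At 25 labels/s: frame 9939 → 00:06:37:14.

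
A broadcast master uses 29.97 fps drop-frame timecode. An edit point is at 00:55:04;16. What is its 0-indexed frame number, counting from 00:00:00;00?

Complete 10-minute blocks: 5, each 17982 frames → 89910.
Remaining 5 whole minutes in the current block: 1800 + 4 × 1798 = 8992 frames.
Within the current minute: 4 × 30 + 16 − 2 = 134 (labels ;00/;01 skipped at this minute). Total = 89910 + 8992 + 134 = 99036.

99036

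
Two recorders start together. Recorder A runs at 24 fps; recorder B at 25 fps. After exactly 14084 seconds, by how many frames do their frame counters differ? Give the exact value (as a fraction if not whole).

A emits 24 × 14084 = 338016 frames; B emits 25 × 14084 = 352100.
Difference = 14084 frames; B is ahead of A.

14084 frames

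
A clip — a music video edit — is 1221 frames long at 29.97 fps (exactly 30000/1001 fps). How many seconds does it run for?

Running time = 1221 / (30000/1001) = 40.7407 s.

40.7407 seconds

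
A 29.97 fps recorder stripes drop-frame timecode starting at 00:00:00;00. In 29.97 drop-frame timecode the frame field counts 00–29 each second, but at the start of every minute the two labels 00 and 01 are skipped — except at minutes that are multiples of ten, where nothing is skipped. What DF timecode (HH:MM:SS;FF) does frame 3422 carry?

Ten DF minutes hold 17982 frames, so frame 3422 lies in block 0 (frames 0–17981) with 3422 frames into that block.
The block's first minute is 1800 frames and the rest 1798 each; 3422 frames reaches minute 1, so 0 × 18 + 1 × 2 = 2 labels have been skipped so far.
Adding those back, label number 3422 + 2 = 3424 at 30 labels/s is 114 s + 4 f = 0 h 1 min 54 s frame 4, i.e. 00:01:54;04.

00:01:54;04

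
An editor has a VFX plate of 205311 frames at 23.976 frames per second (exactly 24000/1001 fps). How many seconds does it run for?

Running time = 205311 / (24000/1001) = 8563.179625 s.

8563.179625 seconds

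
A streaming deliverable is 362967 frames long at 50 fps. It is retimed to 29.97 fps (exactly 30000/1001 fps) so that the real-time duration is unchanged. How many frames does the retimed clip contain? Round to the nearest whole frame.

217563 frames

Frames at target rate = 362967 × (30000/1001) / (50) = 19798200/91 ≈ 217562.637.
Nearest whole frame: 217563.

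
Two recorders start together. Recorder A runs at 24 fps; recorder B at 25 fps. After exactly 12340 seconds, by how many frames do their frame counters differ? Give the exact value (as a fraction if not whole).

A emits 24 × 12340 = 296160 frames; B emits 25 × 12340 = 308500.
Difference = 12340 frames; B is ahead of A.

12340 frames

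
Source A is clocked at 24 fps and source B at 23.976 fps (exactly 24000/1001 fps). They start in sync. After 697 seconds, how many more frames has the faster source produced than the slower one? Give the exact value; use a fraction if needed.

A emits 24 × 697 = 16728 frames; B emits 24000/1001 × 697 = 16728000/1001.
Difference = 16728/1001 frames (≈ 16.7113); B is behind A.

16728/1001 frames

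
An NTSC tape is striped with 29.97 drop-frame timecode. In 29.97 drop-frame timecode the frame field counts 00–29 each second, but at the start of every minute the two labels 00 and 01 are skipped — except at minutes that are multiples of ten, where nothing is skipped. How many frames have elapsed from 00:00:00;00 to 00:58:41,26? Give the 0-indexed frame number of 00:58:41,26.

Complete 10-minute blocks: 5, each 17982 frames → 89910.
Remaining 8 whole minutes in the current block: 1800 + 7 × 1798 = 14386 frames.
Within the current minute: 41 × 30 + 26 − 2 = 1254 (labels ;00/;01 skipped at this minute). Total = 89910 + 14386 + 1254 = 105550.

105550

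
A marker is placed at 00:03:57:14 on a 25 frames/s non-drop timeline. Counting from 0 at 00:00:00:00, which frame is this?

Total seconds to the label: (0 × 3600 + 3 × 60 + 57) = 237.
Frame index = 237 × 25 + 14 = 5939.

5939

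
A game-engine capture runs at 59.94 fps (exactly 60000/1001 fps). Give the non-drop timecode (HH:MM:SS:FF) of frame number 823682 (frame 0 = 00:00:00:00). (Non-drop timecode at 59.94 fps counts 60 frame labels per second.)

03:48:48:02

823682 ÷ 60 = 13728 full seconds, remainder 2 frames.
13728 s = 3 h 48 min 48 s.
Timecode: 03:48:48:02.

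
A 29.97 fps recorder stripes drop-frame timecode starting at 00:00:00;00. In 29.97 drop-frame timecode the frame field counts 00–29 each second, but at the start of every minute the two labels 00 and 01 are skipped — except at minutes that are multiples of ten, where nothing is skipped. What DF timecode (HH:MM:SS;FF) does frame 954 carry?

00:00:31;24

Each 10-minute DF block holds 10 × 60 × 30 − 9 × 2 = 17982 frames. 954 ÷ 17982 → 0 full blocks, remainder 954.
Within the partial block the first minute is 1800 frames and each further minute 1798, so 0 further minute boundaries passed. Total skipped labels = 18 × 0 + 2 × 0 = 0.
Non-drop label index = 954 + 0 = 954; at 30 labels/s that is 00:00:31:24, i.e. DF 00:00:31;24.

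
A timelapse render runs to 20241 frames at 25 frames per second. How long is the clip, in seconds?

809.64 seconds

Running time = 20241 / (25) = 809.64 s.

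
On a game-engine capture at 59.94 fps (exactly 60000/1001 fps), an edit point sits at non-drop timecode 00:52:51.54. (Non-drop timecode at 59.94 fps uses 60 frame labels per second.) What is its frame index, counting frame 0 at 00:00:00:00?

190314

Total seconds to the label: (0 × 3600 + 52 × 60 + 51) = 3171.
Frame index = 3171 × 60 + 54 = 190314.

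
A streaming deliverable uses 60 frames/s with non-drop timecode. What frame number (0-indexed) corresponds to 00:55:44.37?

Total seconds to the label: (0 × 3600 + 55 × 60 + 44) = 3344.
Frame index = 3344 × 60 + 37 = 200677.

frame 200677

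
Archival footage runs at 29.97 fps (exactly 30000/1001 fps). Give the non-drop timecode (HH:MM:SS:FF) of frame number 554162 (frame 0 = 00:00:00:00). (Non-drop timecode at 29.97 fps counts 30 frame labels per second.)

05:07:52:02

554162 ÷ 30 = 18472 full seconds, remainder 2 frames.
18472 s = 5 h 7 min 52 s.
Timecode: 05:07:52:02.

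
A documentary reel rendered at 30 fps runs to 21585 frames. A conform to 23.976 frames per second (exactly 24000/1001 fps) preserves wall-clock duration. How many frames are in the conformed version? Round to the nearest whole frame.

Frames at target rate = 21585 × (24000/1001) / (30) = 17268000/1001 ≈ 17250.749.
Nearest whole frame: 17251.

17251 frames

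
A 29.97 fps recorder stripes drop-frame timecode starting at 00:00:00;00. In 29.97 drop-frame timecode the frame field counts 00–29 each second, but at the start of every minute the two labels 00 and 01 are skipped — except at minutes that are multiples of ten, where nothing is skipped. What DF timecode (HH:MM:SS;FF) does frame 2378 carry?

00:01:19;10

Ten DF minutes hold 17982 frames, so frame 2378 lies in block 0 (frames 0–17981) with 2378 frames into that block.
The block's first minute is 1800 frames and the rest 1798 each; 2378 frames reaches minute 1, so 0 × 18 + 1 × 2 = 2 labels have been skipped so far.
Adding those back, label number 2378 + 2 = 2380 at 30 labels/s is 79 s + 10 f = 0 h 1 min 19 s frame 10, i.e. 00:01:19;10.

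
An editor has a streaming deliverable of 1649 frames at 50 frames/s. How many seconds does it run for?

Running time = 1649 / (50) = 32.98 s.

32.98 seconds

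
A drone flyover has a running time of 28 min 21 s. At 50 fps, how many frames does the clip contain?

28 min 21 s = 1701 s.
Frames = 1701 × 50 = 85050.

85050 frames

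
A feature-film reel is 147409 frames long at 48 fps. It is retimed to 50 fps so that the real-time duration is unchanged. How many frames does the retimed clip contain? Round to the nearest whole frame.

153551 frames

Frames at target rate = 147409 × (50) / (48) = 3685225/24 ≈ 153551.042.
Nearest whole frame: 153551.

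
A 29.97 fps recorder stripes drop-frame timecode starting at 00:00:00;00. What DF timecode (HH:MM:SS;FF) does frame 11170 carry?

00:06:12;22

Each 10-minute DF block holds 10 × 60 × 30 − 9 × 2 = 17982 frames. 11170 ÷ 17982 → 0 full blocks, remainder 11170.
Within the partial block the first minute is 1800 frames and each further minute 1798, so 6 further minute boundaries passed. Total skipped labels = 18 × 0 + 2 × 6 = 12.
Non-drop label index = 11170 + 12 = 11182; at 30 labels/s that is 00:06:12:22, i.e. DF 00:06:12;22.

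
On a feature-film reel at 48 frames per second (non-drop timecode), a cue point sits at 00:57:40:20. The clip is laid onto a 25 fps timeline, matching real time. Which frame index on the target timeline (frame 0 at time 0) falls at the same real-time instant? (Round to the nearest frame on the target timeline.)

frame 86510

Source frame index: (0×3600 + 57×60 + 40) × 48 + 20 = 166100.
Real time: 166100 / (48) = 41525/12 s.
Target frame: (41525/12) × (25) = 1038125/12 ≈ 86510.417 → 86510.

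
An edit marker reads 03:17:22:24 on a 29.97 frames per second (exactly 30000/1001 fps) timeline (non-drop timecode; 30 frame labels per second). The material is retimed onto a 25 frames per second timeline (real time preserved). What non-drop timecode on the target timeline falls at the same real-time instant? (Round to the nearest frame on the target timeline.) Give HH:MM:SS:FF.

03:17:34:16

Source frame index: (3×3600 + 17×60 + 22) × 30 + 24 = 355284.
Real time: 355284 / (30000/1001) = 29636607/2500 s.
Target frame: (29636607/2500) × (25) = 29636607/100 ≈ 296366.070 → 296366.
At 25 labels/s: frame 296366 → 03:17:34:16.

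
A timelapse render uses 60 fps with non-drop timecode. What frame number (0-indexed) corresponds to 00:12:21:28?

frame 44488

Total seconds to the label: (0 × 3600 + 12 × 60 + 21) = 741.
Frame index = 741 × 60 + 28 = 44488.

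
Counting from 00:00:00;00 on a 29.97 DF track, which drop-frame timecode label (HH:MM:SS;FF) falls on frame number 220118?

02:02:24;18

Each 10-minute DF block holds 10 × 60 × 30 − 9 × 2 = 17982 frames. 220118 ÷ 17982 → 12 full blocks, remainder 4334.
Within the partial block the first minute is 1800 frames and each further minute 1798, so 2 further minute boundaries passed. Total skipped labels = 18 × 12 + 2 × 2 = 220.
Non-drop label index = 220118 + 220 = 220338; at 30 labels/s that is 02:02:24:18, i.e. DF 02:02:24;18.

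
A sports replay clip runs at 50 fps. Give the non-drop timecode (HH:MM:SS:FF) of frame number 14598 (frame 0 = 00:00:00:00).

14598 ÷ 50 = 291 full seconds, remainder 48 frames.
291 s = 0 h 4 min 51 s.
Timecode: 00:04:51:48.

00:04:51:48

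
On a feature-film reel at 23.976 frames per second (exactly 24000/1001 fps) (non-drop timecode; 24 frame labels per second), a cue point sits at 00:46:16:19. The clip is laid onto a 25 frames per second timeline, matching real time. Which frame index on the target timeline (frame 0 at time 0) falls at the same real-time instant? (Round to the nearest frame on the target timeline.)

frame 69489

Source frame index: (0×3600 + 46×60 + 16) × 24 + 19 = 66643.
Real time: 66643 / (24000/1001) = 66709643/24000 s.
Target frame: (66709643/24000) × (25) = 66709643/960 ≈ 69489.211 → 69489.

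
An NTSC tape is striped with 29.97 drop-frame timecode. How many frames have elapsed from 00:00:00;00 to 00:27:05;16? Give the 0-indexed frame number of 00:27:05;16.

As if non-drop at 30 labels/s: (0 × 3600 + 27 × 60 + 5) × 30 + 16 = 48766.
Minute boundaries passed: 27; those not divisible by 10: 27 − 2 = 25; dropped labels = 2 × 25 = 50.
Actual frame index = 48766 − 50 = 48716.

48716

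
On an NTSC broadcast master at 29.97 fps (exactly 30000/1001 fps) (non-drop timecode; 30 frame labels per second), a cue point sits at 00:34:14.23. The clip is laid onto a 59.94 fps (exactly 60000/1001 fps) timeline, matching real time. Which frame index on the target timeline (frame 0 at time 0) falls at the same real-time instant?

Source frame index: (0×3600 + 34×60 + 14) × 30 + 23 = 61643.
Real time: 61643 / (30000/1001) = 61704643/30000 s.
Target frame: (61704643/30000) × (60000/1001) = 123286.

frame 123286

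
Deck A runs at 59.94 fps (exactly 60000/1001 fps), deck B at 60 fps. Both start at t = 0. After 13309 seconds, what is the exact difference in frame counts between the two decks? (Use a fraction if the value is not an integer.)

798540/1001 frames

A emits 60000/1001 × 13309 = 798540000/1001 frames; B emits 60 × 13309 = 798540.
Difference = 798540/1001 frames (≈ 797.7423); B is ahead of A.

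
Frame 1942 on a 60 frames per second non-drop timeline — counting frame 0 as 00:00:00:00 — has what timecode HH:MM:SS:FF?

00:00:32:22

1942 ÷ 60 = 32 full seconds, remainder 22 frames.
32 s = 0 h 0 min 32 s.
Timecode: 00:00:32:22.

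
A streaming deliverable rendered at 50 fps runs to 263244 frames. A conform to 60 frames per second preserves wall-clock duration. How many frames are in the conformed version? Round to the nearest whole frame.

315893 frames

Frames at target rate = 263244 × (60) / (50) = 1579464/5 ≈ 315892.800.
Nearest whole frame: 315893.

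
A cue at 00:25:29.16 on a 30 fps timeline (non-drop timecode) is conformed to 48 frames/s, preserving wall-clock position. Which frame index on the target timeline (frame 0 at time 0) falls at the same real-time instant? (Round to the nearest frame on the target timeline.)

Source frame index: (0×3600 + 25×60 + 29) × 30 + 16 = 45886.
Real time: 45886 / (30) = 22943/15 s.
Target frame: (22943/15) × (48) = 367088/5 ≈ 73417.600 → 73418.

frame 73418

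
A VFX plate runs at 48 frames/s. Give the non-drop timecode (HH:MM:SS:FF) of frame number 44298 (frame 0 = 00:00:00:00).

44298 ÷ 48 = 922 full seconds, remainder 42 frames.
922 s = 0 h 15 min 22 s.
Timecode: 00:15:22:42.

00:15:22:42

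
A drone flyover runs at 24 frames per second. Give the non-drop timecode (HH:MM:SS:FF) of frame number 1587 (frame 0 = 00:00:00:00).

1587 ÷ 24 = 66 full seconds, remainder 3 frames.
66 s = 0 h 1 min 6 s.
Timecode: 00:01:06:03.

00:01:06:03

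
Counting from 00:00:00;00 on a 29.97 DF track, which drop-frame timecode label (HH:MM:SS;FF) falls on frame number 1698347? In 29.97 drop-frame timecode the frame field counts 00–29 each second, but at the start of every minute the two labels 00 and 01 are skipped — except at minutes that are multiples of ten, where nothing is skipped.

Each 10-minute DF block holds 10 × 60 × 30 − 9 × 2 = 17982 frames. 1698347 ÷ 17982 → 94 full blocks, remainder 8039.
Within the partial block the first minute is 1800 frames and each further minute 1798, so 4 further minute boundaries passed. Total skipped labels = 18 × 94 + 2 × 4 = 1700.
Non-drop label index = 1698347 + 1700 = 1700047; at 30 labels/s that is 15:44:28:07, i.e. DF 15:44:28;07.

15:44:28;07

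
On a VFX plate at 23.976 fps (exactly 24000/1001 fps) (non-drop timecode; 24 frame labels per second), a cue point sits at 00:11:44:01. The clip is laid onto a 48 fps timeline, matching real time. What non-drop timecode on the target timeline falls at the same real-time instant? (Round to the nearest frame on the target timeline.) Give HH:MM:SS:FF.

00:11:44:36

Source frame index: (0×3600 + 11×60 + 44) × 24 + 1 = 16897.
Real time: 16897 / (24000/1001) = 16913897/24000 s.
Target frame: (16913897/24000) × (48) = 16913897/500 ≈ 33827.794 → 33828.
At 48 labels/s: frame 33828 → 00:11:44:36.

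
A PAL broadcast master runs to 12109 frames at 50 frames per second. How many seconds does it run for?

242.18 seconds

Running time = 12109 / (50) = 242.18 s.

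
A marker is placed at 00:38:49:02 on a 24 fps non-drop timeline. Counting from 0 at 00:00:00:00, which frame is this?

Total seconds to the label: (0 × 3600 + 38 × 60 + 49) = 2329.
Frame index = 2329 × 24 + 2 = 55898.

frame 55898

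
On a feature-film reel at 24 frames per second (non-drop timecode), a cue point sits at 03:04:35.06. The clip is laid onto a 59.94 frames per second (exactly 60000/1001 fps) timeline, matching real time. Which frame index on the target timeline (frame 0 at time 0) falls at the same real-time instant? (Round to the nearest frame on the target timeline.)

frame 663851

Source frame index: (3×3600 + 4×60 + 35) × 24 + 6 = 265806.
Real time: 265806 / (24) = 44301/4 s.
Target frame: (44301/4) × (60000/1001) = 664515000/1001 ≈ 663851.149 → 663851.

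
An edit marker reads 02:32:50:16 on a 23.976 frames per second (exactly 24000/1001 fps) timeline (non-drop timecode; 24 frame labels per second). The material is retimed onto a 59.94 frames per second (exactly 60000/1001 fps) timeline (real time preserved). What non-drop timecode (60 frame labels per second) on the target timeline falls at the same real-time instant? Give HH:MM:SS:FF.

02:32:50:40

Source frame index: (2×3600 + 32×60 + 50) × 24 + 16 = 220096.
Real time: 220096 / (24000/1001) = 3442439/375 s.
Target frame: (3442439/375) × (60000/1001) = 550240.
At 60 labels/s: frame 550240 → 02:32:50:40.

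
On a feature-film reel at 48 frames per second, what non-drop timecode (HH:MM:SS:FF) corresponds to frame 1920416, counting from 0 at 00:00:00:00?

1920416 ÷ 48 = 40008 full seconds, remainder 32 frames.
40008 s = 11 h 6 min 48 s.
Timecode: 11:06:48:32.

11:06:48:32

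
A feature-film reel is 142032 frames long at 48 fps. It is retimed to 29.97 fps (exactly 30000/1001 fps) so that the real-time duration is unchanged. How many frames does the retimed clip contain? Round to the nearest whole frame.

Frames at target rate = 142032 × (30000/1001) / (48) = 8070000/91 ≈ 88681.319.
Nearest whole frame: 88681.

88681 frames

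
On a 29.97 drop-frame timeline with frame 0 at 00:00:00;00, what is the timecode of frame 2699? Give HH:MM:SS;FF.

Each 10-minute DF block holds 10 × 60 × 30 − 9 × 2 = 17982 frames. 2699 ÷ 17982 → 0 full blocks, remainder 2699.
Within the partial block the first minute is 1800 frames and each further minute 1798, so 1 further minute boundary passed. Total skipped labels = 18 × 0 + 2 × 1 = 2.
Non-drop label index = 2699 + 2 = 2701; at 30 labels/s that is 00:01:30:01, i.e. DF 00:01:30;01.

00:01:30;01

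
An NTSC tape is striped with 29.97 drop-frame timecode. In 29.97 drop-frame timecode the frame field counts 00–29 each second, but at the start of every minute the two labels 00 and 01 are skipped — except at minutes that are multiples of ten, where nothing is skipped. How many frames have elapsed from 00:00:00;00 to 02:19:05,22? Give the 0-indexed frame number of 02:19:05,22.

250120

As if non-drop at 30 labels/s: (2 × 3600 + 19 × 60 + 5) × 30 + 22 = 250372.
Minute boundaries passed: 139; those not divisible by 10: 139 − 13 = 126; dropped labels = 2 × 126 = 252.
Actual frame index = 250372 − 252 = 250120.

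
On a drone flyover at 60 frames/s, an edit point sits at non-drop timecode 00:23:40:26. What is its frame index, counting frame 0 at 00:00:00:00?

Total seconds to the label: (0 × 3600 + 23 × 60 + 40) = 1420.
Frame index = 1420 × 60 + 26 = 85226.

85226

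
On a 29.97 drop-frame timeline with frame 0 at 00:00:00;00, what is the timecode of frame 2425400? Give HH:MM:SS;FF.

Ten DF minutes hold 17982 frames, so frame 2425400 lies in block 134 (frames 2409588–2427569) with 15812 frames into that block.
The block's first minute is 1800 frames and the rest 1798 each; 15812 frames reaches minute 8, so 134 × 18 + 8 × 2 = 2428 labels have been skipped so far.
Adding those back, label number 2425400 + 2428 = 2427828 at 30 labels/s is 80927 s + 18 f = 22 h 28 min 47 s frame 18, i.e. 22:28:47;18.

22:28:47;18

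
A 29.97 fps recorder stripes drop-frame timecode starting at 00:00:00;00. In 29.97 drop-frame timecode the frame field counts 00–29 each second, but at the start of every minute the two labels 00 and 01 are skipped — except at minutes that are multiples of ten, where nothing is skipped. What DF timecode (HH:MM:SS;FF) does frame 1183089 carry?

Ten DF minutes hold 17982 frames, so frame 1183089 lies in block 65 (frames 1168830–1186811) with 14259 frames into that block.
The block's first minute is 1800 frames and the rest 1798 each; 14259 frames reaches minute 7, so 65 × 18 + 7 × 2 = 1184 labels have been skipped so far.
Adding those back, label number 1183089 + 1184 = 1184273 at 30 labels/s is 39475 s + 23 f = 10 h 57 min 55 s frame 23, i.e. 10:57:55;23.

10:57:55;23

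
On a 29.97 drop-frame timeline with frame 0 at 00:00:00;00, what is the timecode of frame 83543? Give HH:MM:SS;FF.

00:46:27;17

Each 10-minute DF block holds 10 × 60 × 30 − 9 × 2 = 17982 frames. 83543 ÷ 17982 → 4 full blocks, remainder 11615.
Within the partial block the first minute is 1800 frames and each further minute 1798, so 6 further minute boundaries passed. Total skipped labels = 18 × 4 + 2 × 6 = 84.
Non-drop label index = 83543 + 84 = 83627; at 30 labels/s that is 00:46:27:17, i.e. DF 00:46:27;17.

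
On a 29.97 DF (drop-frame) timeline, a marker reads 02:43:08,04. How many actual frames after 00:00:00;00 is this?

293350

Complete 10-minute blocks: 16, each 17982 frames → 287712.
Remaining 3 whole minutes in the current block: 1800 + 2 × 1798 = 5396 frames.
Within the current minute: 8 × 30 + 4 − 2 = 242 (labels ;00/;01 skipped at this minute). Total = 287712 + 5396 + 242 = 293350.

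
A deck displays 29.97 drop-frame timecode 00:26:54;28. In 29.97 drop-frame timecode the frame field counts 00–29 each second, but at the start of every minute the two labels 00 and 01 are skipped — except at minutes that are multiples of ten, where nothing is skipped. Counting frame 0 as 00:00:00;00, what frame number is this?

Complete 10-minute blocks: 2, each 17982 frames → 35964.
Remaining 6 whole minutes in the current block: 1800 + 5 × 1798 = 10790 frames.
Within the current minute: 54 × 30 + 28 − 2 = 1646 (labels ;00/;01 skipped at this minute). Total = 35964 + 10790 + 1646 = 48400.

48400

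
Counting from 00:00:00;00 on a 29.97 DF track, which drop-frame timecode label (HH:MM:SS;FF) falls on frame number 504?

Ten DF minutes hold 17982 frames, so frame 504 lies in block 0 (frames 0–17981) with 504 frames into that block.
The block's first minute is 1800 frames and the rest 1798 each; 504 frames reaches minute 0, so 0 × 18 + 0 × 2 = 0 labels have been skipped so far.
Adding those back, label number 504 + 0 = 504 at 30 labels/s is 16 s + 24 f = 0 h 0 min 16 s frame 24, i.e. 00:00:16;24.

00:00:16;24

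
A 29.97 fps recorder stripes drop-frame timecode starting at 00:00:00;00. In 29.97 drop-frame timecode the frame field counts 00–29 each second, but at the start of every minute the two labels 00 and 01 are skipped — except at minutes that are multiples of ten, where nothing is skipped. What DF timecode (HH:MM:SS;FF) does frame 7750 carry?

Ten DF minutes hold 17982 frames, so frame 7750 lies in block 0 (frames 0–17981) with 7750 frames into that block.
The block's first minute is 1800 frames and the rest 1798 each; 7750 frames reaches minute 4, so 0 × 18 + 4 × 2 = 8 labels have been skipped so far.
Adding those back, label number 7750 + 8 = 7758 at 30 labels/s is 258 s + 18 f = 0 h 4 min 18 s frame 18, i.e. 00:04:18;18.

00:04:18;18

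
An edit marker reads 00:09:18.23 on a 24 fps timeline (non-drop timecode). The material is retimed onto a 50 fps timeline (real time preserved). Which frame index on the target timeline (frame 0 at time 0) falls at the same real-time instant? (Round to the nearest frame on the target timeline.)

Source frame index: (0×3600 + 9×60 + 18) × 24 + 23 = 13415.
Real time: 13415 / (24) = 13415/24 s.
Target frame: (13415/24) × (50) = 335375/12 ≈ 27947.917 → 27948.

frame 27948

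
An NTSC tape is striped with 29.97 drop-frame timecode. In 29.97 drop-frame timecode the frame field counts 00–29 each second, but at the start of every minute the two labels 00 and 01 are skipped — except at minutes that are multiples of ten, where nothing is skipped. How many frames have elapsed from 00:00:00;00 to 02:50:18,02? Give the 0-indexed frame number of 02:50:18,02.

306236

As if non-drop at 30 labels/s: (2 × 3600 + 50 × 60 + 18) × 30 + 2 = 306542.
Minute boundaries passed: 170; those not divisible by 10: 170 − 17 = 153; dropped labels = 2 × 153 = 306.
Actual frame index = 306542 − 306 = 306236.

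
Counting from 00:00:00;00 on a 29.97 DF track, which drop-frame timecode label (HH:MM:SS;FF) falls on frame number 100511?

00:55:53;21

Ten DF minutes hold 17982 frames, so frame 100511 lies in block 5 (frames 89910–107891) with 10601 frames into that block.
The block's first minute is 1800 frames and the rest 1798 each; 10601 frames reaches minute 5, so 5 × 18 + 5 × 2 = 100 labels have been skipped so far.
Adding those back, label number 100511 + 100 = 100611 at 30 labels/s is 3353 s + 21 f = 0 h 55 min 53 s frame 21, i.e. 00:55:53;21.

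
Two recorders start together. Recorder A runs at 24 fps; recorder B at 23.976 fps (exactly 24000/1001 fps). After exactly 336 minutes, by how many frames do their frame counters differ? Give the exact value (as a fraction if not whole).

336 min = 20160 s.
A emits 24 × 20160 = 483840 frames; B emits 24000/1001 × 20160 = 69120000/143.
Difference = 69120/143 frames (≈ 483.3566); B is behind A.

69120/143 frames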